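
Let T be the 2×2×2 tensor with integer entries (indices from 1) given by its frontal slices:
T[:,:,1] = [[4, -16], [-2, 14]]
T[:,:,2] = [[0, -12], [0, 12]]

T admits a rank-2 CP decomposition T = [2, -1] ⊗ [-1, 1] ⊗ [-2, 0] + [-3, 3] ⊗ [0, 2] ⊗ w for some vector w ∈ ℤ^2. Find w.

w = [2, 2]

Subtract the known terms from T to get the rank-1 residual R = [-3, 3] ⊗ [0, 2] ⊗ w, so R[i,j,k] = a[i]·b[j]·w[k]. Pick indices with nonzero a[1]·b[2] = (-3)·(2) = -6. Only the fibre through (1,2,·) is needed: R[1,2,:] = T[1,2,:] − Σₗ aₗ[1]bₗ[2]cₗ = [-16, -12] − (2)·(1)·[-2, 0] = [-12, -12]. Then w[k] = R[1,2,k] / -6 for each k, giving w = [-12, -12] / -6 = [2, 2].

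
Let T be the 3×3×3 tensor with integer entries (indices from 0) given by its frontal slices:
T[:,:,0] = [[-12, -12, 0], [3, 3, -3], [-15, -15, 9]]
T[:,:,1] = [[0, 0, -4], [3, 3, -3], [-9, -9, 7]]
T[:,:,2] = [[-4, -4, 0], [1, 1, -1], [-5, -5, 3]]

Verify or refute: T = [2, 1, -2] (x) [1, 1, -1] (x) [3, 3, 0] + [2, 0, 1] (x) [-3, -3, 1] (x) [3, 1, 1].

No

Reconstruct entry (0,0,2) from the claimed factors: Σₗ aₗ[0]bₗ[0]cₗ[2] = (2)·(1)·(0) + (2)·(-3)·(1) = -6, but T[0,0,2] = -4. The claim is false.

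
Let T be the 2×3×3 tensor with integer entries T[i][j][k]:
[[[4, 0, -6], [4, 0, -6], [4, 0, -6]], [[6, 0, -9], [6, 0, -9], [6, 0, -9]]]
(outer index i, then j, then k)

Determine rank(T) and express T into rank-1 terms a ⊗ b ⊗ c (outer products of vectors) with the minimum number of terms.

rank(T) = 1

Lower bound: T ≠ 0 (e.g. T[0,0,0] = 4), so rank(T) ≥ 1.
Upper bound: the mode-1 fibre T[:,0,0] = [4, 6] gives a = (2, 3) (primitive direction); the mode-2 fibre T[0,:,0] = [4, 4, 4] gives b = (1, 1, 1); then c[k] = T[0,0,k] / (a[0]·b[0]) = [4, 0, -6] / 2 = (2, 0, -3).
Expanding (2, 3) ⊗ (1, 1, 1) ⊗ (2, 0, -3) reproduces all 18 entries of T, so T = (2, 3) ⊗ (1, 1, 1) ⊗ (2, 0, -3) and rank(T) ≤ 1.
These bounds meet, so rank(T) = 1.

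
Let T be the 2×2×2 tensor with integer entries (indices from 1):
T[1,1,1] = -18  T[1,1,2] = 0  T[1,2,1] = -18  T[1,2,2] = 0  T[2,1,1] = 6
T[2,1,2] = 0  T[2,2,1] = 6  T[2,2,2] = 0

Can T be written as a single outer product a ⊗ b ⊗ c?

If T = a ⊗ b ⊗ c then every fibre of T is a multiple of the corresponding factor, so read the factors off the fibres through the nonzero entry T[1,1,1] = -18.
The mode-1 fibre T[:,1,1] = [-18, 6] gives a = [3, -1] (primitive direction); the mode-2 fibre T[1,:,1] = [-18, -18] gives b = [1, 1]; then c[k] = T[1,1,k] / (a[1]·b[1]) = [-18, 0] / 3 = [-6, 0].
Expanding [3, -1] ⊗ [1, 1] ⊗ [-6, 0] reproduces all 8 entries of T, so T = [3, -1] ⊗ [1, 1] ⊗ [-6, 0] and rank(T) ≤ 1.
Equivalently every frontal slice T[:,:,k] is c[k] times the rank-1 matrix [3, -1] ⊗ [1, 1]. So T has rank 1 (it is nonzero).

Yes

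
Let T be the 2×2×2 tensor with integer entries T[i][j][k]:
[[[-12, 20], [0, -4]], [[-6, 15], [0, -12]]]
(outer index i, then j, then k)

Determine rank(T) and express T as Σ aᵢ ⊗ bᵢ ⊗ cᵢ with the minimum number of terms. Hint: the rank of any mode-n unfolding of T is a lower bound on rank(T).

Lower bound: in the mode-2 unfolding of T (rows indexed by j, columns by (i,k)) the 2×2 minor on rows j ∈ {0, 1}, columns (i,k) ∈ {(0,0), (0,1)} is det [[-12, 20], [0, -4]] = 48 ≠ 0, so that unfolding has rank ≥ 2 and hence rank(T) ≥ 2 (CP rank is at least every unfolding rank, though it can be larger).
Upper bound: with S_k = T[:,:,k], the two rank-1 terms a₁b₁ᵀ, a₂b₂ᵀ are the rank-1 members of the pencil x·S₀ + y·S₁.
det(x·S₀ + y·S₁) is 120·xy − 180·y² = 60·(2·x − 3·y)(y), vanishing at (x:y) = (3:2) and (1:0).
M₁ = 3·S₀ + 2·S₁ = [[4, -8], [12, -24]] = 4·[1, 3][1, -2]ᵀ and M₂ = S₀ = [[-12, 0], [-6, 0]] = (-6)·[2, 1][1, 0]ᵀ, so take a₁ = [1, 3], b₁ = [1, -2], a₂ = [2, 1], b₂ = [1, 0].
Each slice is an integer combination of E₁ = a₁b₁ᵀ and E₂ = a₂b₂ᵀ: S₀ = −6·E₂, S₁ = 2·E₁ + 9·E₂; reading off coefficients, c₁ = [0, 2] and c₂ = [-6, 9].
Hence T = [1, 3] ⊗ [1, -2] ⊗ [0, 2] + [2, 1] ⊗ [1, 0] ⊗ [-6, 9], so rank(T) ≤ 2.
These bounds meet, so rank(T) = 2.

rank(T) = 2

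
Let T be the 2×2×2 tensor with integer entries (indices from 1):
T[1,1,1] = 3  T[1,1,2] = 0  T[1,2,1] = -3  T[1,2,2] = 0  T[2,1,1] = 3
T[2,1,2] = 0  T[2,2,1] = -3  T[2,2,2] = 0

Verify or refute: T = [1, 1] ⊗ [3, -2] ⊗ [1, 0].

Reconstruct entry (1,2,1) from the claimed factors: Σₗ aₗ[1]bₗ[2]cₗ[1] = (1)·(-2)·(1) = -2, but T[1,2,1] = -3. The claim is false.

No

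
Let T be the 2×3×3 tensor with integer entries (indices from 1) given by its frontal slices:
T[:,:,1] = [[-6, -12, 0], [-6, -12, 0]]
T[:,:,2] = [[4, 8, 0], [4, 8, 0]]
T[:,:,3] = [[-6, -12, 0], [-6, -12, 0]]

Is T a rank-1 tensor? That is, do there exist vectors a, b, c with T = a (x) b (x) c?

The mode-1 fibre T[:,1,1] = [-6, -6] gives a = (1, 1) (primitive direction); the mode-2 fibre T[1,:,1] = [-6, -12, 0] gives b = (1, 2, 0); then c[k] = T[1,1,k] / (a[1]·b[1]) = [-6, 4, -6] / 1 = (-6, 4, -6).
Expanding (1, 1) (x) (1, 2, 0) (x) (-6, 4, -6) reproduces all 18 entries of T, so T = (1, 1) (x) (1, 2, 0) (x) (-6, 4, -6) and rank(T) ≤ 1.
Equivalently every frontal slice T[:,:,k] is c[k] times the rank-1 matrix (1, 1) (x) (1, 2, 0). So T has rank 1 (it is nonzero).

Yes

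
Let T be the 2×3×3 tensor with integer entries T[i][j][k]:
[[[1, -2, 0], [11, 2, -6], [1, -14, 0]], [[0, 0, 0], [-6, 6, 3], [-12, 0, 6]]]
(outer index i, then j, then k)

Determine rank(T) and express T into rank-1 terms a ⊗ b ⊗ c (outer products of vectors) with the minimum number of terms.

rank(T) = 3

Lower bound: the mode-2 unfolding of T (rows indexed by j, columns by (i,k) = (0,0), (0,1), (0,2), (1,0), (1,1), (1,2)) is [[1, -2, 0, 0, 0, 0], [11, 2, -6, -6, 6, 3], [1, -14, 0, -12, 0, 6]].
There the 3×3 minor on rows j ∈ {0, 1, 2}, columns (i,k) ∈ {(0,0), (0,1), (0,2)} is det [[1, -2, 0], [11, 2, -6], [1, -14, 0]] = -72 ≠ 0, so this unfolding has rank ≥ 3; CP rank is at least every unfolding rank, so rank(T) ≥ 3. (Unfolding ranks only ever bound the CP rank from below — rank(T) can be strictly larger than all of them — so the matching upper bound has to come from an explicit 3-term decomposition.)
Upper bound: T is a sum of 3 rank-1 terms, T = (1, -1) ⊗ (0, 1, 1) ⊗ (8, -4, -4) + (1, 0) ⊗ (1, -1, 1) ⊗ (1, -2, 0) + (2, 1) ⊗ (0, 1, -2) ⊗ (2, 2, -1) (one valid choice — decompositions are not unique — normalised so each a, b is primitive with positive first nonzero entry; check it by expanding all entries), so rank(T) ≤ 3.
These bounds meet, so rank(T) = 3.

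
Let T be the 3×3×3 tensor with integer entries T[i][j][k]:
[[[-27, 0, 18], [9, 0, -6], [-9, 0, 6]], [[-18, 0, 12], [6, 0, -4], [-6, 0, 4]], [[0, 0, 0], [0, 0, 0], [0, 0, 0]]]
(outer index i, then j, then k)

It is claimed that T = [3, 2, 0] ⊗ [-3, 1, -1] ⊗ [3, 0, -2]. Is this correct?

Reconstruct entrywise from the claimed factors. For example, T[0,2,1] = 0 and Σₗ aₗ[0]bₗ[2]cₗ[1] = (3)·(-1)·(0) = 0; checking all 27 entries, every one matches. The claim holds.

Yes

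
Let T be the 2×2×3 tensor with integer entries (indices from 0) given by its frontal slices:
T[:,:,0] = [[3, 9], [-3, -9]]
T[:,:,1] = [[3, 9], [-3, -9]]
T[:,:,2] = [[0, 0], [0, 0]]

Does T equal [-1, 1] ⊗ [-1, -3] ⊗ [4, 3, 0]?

No

Reconstruct entry (0,0,0) from the claimed factors: Σₗ aₗ[0]bₗ[0]cₗ[0] = (-1)·(-1)·(4) = 4, but T[0,0,0] = 3. The claim is false.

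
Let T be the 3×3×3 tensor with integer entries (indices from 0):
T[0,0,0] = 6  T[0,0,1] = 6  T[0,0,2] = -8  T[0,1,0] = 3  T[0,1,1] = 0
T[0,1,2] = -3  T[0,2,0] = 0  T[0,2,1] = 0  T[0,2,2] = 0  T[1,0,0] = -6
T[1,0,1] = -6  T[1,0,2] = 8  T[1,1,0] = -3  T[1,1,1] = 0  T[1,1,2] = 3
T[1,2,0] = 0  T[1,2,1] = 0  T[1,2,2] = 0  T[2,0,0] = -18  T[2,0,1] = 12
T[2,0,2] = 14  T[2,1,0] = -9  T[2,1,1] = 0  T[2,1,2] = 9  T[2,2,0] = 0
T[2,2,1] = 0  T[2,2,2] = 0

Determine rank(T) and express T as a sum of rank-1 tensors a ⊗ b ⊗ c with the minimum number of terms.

rank(T) = 2

Lower bound: the mode-3 unfolding of T (rows indexed by k, columns by (i,j) = (0,0), (0,1), (0,2), (1,0), (1,1), (1,2), (2,0), (2,1), (2,2)) is [[6, 3, 0, -6, -3, 0, -18, -9, 0], [6, 0, 0, -6, 0, 0, 12, 0, 0], [-8, -3, 0, 8, 3, 0, 14, 9, 0]].
There the 2×2 minor on rows k ∈ {0, 1}, columns (i,j) ∈ {(0,0), (0,1)} is det [[6, 3], [6, 0]] = -18 ≠ 0, so this unfolding has rank ≥ 2; CP rank is at least every unfolding rank, so rank(T) ≥ 2. (Unfolding ranks only ever bound the CP rank from below — rank(T) can be strictly larger than all of them — so the matching upper bound has to come from an explicit 2-term decomposition.)
Upper bound — finding two terms. Write S_k = T[:,:,k] for the frontal slices: S₀ = [[6, 3, 0], [-6, -3, 0], [-18, -9, 0]], S₁ = [[6, 0, 0], [-6, 0, 0], [12, 0, 0]], S₂ = [[-8, -3, 0], [8, 3, 0], [14, 9, 0]].
If T = a₁ ⊗ b₁ ⊗ c₁ + a₂ ⊗ b₂ ⊗ c₂ then each S_k = c₁[k]·a₁b₁ᵀ + c₂[k]·a₂b₂ᵀ. S₀ and S₁ are linearly independent, so a₁b₁ᵀ and a₂b₂ᵀ must span the same plane of matrices: they are the rank-1 matrices of the form x·S₀ + y·S₁.
The 2×2 minor of x·S₀ + y·S₁ on rows {0,2}, columns {0,1} is −90·xy = (-90)·(y)(x), vanishing at (x:y) = (1:0) and (0:1).
M₁ = S₀ = [[6, 3, 0], [-6, -3, 0], [-18, -9, 0]] = 3·[1, -1, -3][2, 1, 0]ᵀ and M₂ = S₁ = [[6, 0, 0], [-6, 0, 0], [12, 0, 0]] = 6·[1, -1, 2][1, 0, 0]ᵀ, so take a₁ = [1, -1, -3], b₁ = [2, 1, 0], a₂ = [1, -1, 2], b₂ = [1, 0, 0].
Each slice is an integer combination of E₁ = a₁b₁ᵀ and E₂ = a₂b₂ᵀ: S₀ = 3·E₁, S₁ = 6·E₂, S₂ = −3·E₁ − 2·E₂; reading off coefficients, c₁ = [3, 0, -3] and c₂ = [0, 6, -2].
Hence T = [1, -1, -3] ⊗ [2, 1, 0] ⊗ [3, 0, -3] + [1, -1, 2] ⊗ [1, 0, 0] ⊗ [0, 6, -2], so rank(T) ≤ 2.
These bounds meet, so rank(T) = 2.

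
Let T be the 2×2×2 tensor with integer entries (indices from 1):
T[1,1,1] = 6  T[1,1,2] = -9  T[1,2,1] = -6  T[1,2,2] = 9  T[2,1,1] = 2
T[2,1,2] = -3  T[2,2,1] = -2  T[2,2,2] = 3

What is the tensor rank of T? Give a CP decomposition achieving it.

Lower bound: T ≠ 0 (e.g. T[1,1,1] = 6), so rank(T) ≥ 1.
Upper bound: if T = a ⊗ b ⊗ c then every fibre of T is a multiple of the corresponding factor, so read the factors off the fibres through the nonzero entry T[1,1,1] = 6.
The mode-1 fibre T[:,1,1] = [6, 2] gives a = (3, 1) (primitive direction); the mode-2 fibre T[1,:,1] = [6, -6] gives b = (1, -1); then c[k] = T[1,1,k] / (a[1]·b[1]) = [6, -9] / 3 = (2, -3).
Expanding (3, 1) ⊗ (1, -1) ⊗ (2, -3) reproduces all 8 entries of T, so T = (3, 1) ⊗ (1, -1) ⊗ (2, -3) and rank(T) ≤ 1.
These bounds meet, so rank(T) = 1.
Check entry T[2,1,1] = 2: (1)·(1)·(2) = 2.

rank(T) = 1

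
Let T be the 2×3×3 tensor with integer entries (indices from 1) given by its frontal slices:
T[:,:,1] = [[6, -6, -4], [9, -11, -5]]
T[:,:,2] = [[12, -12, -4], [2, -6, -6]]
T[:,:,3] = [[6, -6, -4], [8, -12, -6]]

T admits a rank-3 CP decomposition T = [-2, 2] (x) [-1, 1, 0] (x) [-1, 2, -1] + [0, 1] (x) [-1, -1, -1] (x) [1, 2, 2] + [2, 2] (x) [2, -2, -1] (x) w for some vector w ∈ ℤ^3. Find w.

w = [2, 2, 2]

Subtract the known terms from T to get the rank-1 residual R = [2, 2] (x) [2, -2, -1] (x) w, so R[i,j,k] = a[i]·b[j]·w[k]. Pick indices with nonzero a[1]·b[1] = (2)·(2) = 4. Only the fibre through (1,1,·) is needed: R[1,1,:] = T[1,1,:] − Σₗ aₗ[1]bₗ[1]cₗ = [6, 12, 6] − (-2)·(-1)·[-1, 2, -1] − (0)·(-1)·[1, 2, 2] = [8, 8, 8]. Then w[k] = R[1,1,k] / 4 for each k, giving w = [8, 8, 8] / 4 = [2, 2, 2].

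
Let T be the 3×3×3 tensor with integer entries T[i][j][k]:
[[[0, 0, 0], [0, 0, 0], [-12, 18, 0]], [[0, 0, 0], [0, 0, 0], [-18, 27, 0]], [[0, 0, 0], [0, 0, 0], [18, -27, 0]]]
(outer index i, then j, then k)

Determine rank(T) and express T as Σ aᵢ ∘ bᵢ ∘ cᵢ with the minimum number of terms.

Lower bound: T ≠ 0 (e.g. T[0,2,0] = -12), so rank(T) ≥ 1.
Upper bound: if T = a ∘ b ∘ c then every fibre of T is a multiple of the corresponding factor, so read the factors off the fibres through the nonzero entry T[0,2,0] = -12.
The mode-1 fibre T[:,2,0] = [-12, -18, 18] gives a = [2, 3, -3] (primitive direction); the mode-2 fibre T[0,:,0] = [0, 0, -12] gives b = [0, 0, 1]; then c[k] = T[0,2,k] / (a[0]·b[2]) = [-12, 18, 0] / 2 = [-6, 9, 0].
Expanding [2, 3, -3] ∘ [0, 0, 1] ∘ [-6, 9, 0] reproduces all 27 entries of T, so T = [2, 3, -3] ∘ [0, 0, 1] ∘ [-6, 9, 0] and rank(T) ≤ 1.
These bounds meet, so rank(T) = 1.

rank(T) = 1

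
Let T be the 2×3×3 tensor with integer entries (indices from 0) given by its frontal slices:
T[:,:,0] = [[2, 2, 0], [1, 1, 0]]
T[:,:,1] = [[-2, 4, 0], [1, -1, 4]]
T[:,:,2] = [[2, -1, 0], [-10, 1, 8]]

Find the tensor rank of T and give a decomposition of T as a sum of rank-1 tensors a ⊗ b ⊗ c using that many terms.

rank(T) = 3

Lower bound: in the mode-3 unfolding of T (rows indexed by k, columns by (i,j)) the 3×3 minor on rows k ∈ {0, 1, 2}, columns (i,j) ∈ {(0,0), (0,1), (1,0)} is det [[2, 2, 1], [-2, 4, 1], [2, -1, -10]] = -120 ≠ 0, so that unfolding has rank ≥ 3 and hence rank(T) ≥ 3 (CP rank is at least every unfolding rank, though it can be larger).
Upper bound: T is a sum of 3 rank-1 terms, T = [0, 1] ⊗ [1, 0, -1] ⊗ [0, -4, -8] + [1, -1] ⊗ [2, -1, 0] ⊗ [0, -2, 1] + [2, 1] ⊗ [1, 1, 0] ⊗ [1, 1, 0] (written with every a and b primitive with positive leading entry and the scale carried by c; CP decompositions are not unique, and this one is verified by expanding entrywise), so rank(T) ≤ 3.
These bounds meet, so rank(T) = 3.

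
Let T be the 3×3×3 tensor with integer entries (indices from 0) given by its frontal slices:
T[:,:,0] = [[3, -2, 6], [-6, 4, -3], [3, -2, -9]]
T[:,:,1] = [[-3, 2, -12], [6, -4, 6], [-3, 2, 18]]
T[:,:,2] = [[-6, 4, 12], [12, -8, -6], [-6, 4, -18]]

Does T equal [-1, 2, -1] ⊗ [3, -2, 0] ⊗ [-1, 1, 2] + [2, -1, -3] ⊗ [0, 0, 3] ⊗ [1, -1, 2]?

Reconstruct entry (0,2,1) from the claimed factors: Σₗ aₗ[0]bₗ[2]cₗ[1] = (-1)·(0)·(1) + (2)·(3)·(-1) = -6, but T[0,2,1] = -12. The claim is false.

No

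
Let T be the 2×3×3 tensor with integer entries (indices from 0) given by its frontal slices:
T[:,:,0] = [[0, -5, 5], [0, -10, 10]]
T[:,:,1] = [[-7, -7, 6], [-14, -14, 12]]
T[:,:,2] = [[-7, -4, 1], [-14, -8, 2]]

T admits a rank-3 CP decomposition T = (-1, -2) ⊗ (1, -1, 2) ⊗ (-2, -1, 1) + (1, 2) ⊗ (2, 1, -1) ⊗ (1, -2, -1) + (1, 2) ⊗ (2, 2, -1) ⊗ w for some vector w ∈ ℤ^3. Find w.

w = (-2, -2, -2)

Subtract the known terms from T to get the rank-1 residual R = (1, 2) ⊗ (2, 2, -1) ⊗ w, so R[i,j,k] = a[i]·b[j]·w[k]. Pick indices with nonzero a[0]·b[0] = (1)·(2) = 2. Only the fibre through (0,0,·) is needed: R[0,0,:] = T[0,0,:] − Σₗ aₗ[0]bₗ[0]cₗ = [0, -7, -7] − (-1)·(1)·(-2, -1, 1) − (1)·(2)·(1, -2, -1) = [-4, -4, -4]. Then w[k] = R[0,0,k] / 2 for each k, giving w = [-4, -4, -4] / 2 = (-2, -2, -2).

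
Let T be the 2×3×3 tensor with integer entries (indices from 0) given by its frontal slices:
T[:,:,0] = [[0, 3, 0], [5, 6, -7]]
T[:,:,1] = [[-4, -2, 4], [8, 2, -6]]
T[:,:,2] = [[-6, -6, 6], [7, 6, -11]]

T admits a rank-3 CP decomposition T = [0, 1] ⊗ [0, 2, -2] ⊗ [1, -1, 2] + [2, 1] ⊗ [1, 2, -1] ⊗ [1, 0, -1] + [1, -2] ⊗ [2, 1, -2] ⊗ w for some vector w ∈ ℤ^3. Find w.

w = [-1, -2, -2]

Subtract the known terms from T to get the rank-1 residual R = [1, -2] ⊗ [2, 1, -2] ⊗ w, so R[i,j,k] = a[i]·b[j]·w[k]. Pick indices with nonzero a[0]·b[0] = (1)·(2) = 2. Only the fibre through (0,0,·) is needed: R[0,0,:] = T[0,0,:] − Σₗ aₗ[0]bₗ[0]cₗ = [0, -4, -6] − (0)·(0)·[1, -1, 2] − (2)·(1)·[1, 0, -1] = [-2, -4, -4]. Then w[k] = R[0,0,k] / 2 for each k, giving w = [-2, -4, -4] / 2 = [-1, -2, -2].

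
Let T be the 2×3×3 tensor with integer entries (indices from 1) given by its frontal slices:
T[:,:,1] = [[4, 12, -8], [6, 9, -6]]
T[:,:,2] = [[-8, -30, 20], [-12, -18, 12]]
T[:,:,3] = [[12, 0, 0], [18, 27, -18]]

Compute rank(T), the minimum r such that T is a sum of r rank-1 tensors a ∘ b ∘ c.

2

Lower bound: the mode-1 unfolding of T (rows indexed by i, columns by (j,k) = (1,1), (1,2), (1,3), (2,1), (2,2), (2,3), (3,1), (3,2), (3,3)) is [[4, -8, 12, 12, -30, 0, -8, 20, 0], [6, -12, 18, 9, -18, 27, -6, 12, -18]].
There the 2×2 minor on rows i ∈ {1, 2}, columns (j,k) ∈ {(1,1), (2,1)} is det [[4, 12], [6, 9]] = -36 ≠ 0, so this unfolding has rank ≥ 2; CP rank is at least every unfolding rank, so rank(T) ≥ 2. (This is only a lower bound: in general the CP rank may exceed every unfolding rank, so we still need to exhibit 2 rank-1 terms summing to T.)
Upper bound — finding two terms. Write S_k = T[:,:,k] for the frontal slices: S₁ = [[4, 12, -8], [6, 9, -6]], S₂ = [[-8, -30, 20], [-12, -18, 12]], S₃ = [[12, 0, 0], [18, 27, -18]].
If T = a₁ ∘ b₁ ∘ c₁ + a₂ ∘ b₂ ∘ c₂ then each S_k = c₁[k]·a₁b₁ᵀ + c₂[k]·a₂b₂ᵀ. S₁ and S₂ are linearly independent, so a₁b₁ᵀ and a₂b₂ᵀ must span the same plane of matrices: they are the rank-1 matrices of the form x·S₁ + y·S₂.
The 2×2 minor of x·S₁ + y·S₂ on rows {1,2}, columns {1,2} is −36·x² + 180·xy − 216·y² = (-36)·(x − 3·y)(x − 2·y), vanishing at (x:y) = (3:1) and (2:1).
M₁ = 3·S₁ + S₂ = [[4, 6, -4], [6, 9, -6]] = [2, 3][2, 3, -2]ᵀ and M₂ = 2·S₁ + S₂ = [[0, -6, 4], [0, 0, 0]] = (-2)·[1, 0][0, 3, -2]ᵀ, so take a₁ = [2, 3], b₁ = [2, 3, -2], a₂ = [1, 0], b₂ = [0, 3, -2].
Each slice is an integer combination of E₁ = a₁b₁ᵀ and E₂ = a₂b₂ᵀ: S₁ = E₁ + 2·E₂, S₂ = −2·E₁ − 6·E₂, S₃ = 3·E₁ − 6·E₂; reading off coefficients, c₁ = [1, -2, 3] and c₂ = [2, -6, -6].
Hence T = [2, 3] ∘ [2, 3, -2] ∘ [1, -2, 3] + [1, 0] ∘ [0, 3, -2] ∘ [2, -6, -6], so rank(T) ≤ 2.
These bounds meet, so rank(T) = 2.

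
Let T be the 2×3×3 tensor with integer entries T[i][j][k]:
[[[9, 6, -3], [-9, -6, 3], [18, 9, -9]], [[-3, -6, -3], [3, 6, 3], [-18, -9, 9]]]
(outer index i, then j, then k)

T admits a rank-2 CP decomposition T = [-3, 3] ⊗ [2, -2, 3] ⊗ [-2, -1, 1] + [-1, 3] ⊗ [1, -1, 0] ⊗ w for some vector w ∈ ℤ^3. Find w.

Subtract the known terms from T to get the rank-1 residual R = [-1, 3] ⊗ [1, -1, 0] ⊗ w, so R[i,j,k] = a[i]·b[j]·w[k]. Pick indices with nonzero a[0]·b[0] = (-1)·(1) = -1. Only the fibre through (0,0,·) is needed: R[0,0,:] = T[0,0,:] − Σₗ aₗ[0]bₗ[0]cₗ = [9, 6, -3] − (-3)·(2)·[-2, -1, 1] = [-3, 0, 3]. Then w[k] = R[0,0,k] / -1 for each k, giving w = [-3, 0, 3] / -1 = [3, 0, -3].

w = [3, 0, -3]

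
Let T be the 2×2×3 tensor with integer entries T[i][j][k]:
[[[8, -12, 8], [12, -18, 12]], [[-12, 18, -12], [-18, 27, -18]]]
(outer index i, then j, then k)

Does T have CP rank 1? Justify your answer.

If T = a ⊗ b ⊗ c then every fibre of T is a multiple of the corresponding factor, so read the factors off the fibres through the nonzero entry T[0,0,0] = 8.
The mode-1 fibre T[:,0,0] = [8, -12] gives a = [2, -3] (primitive direction); the mode-2 fibre T[0,:,0] = [8, 12] gives b = [2, 3]; then c[k] = T[0,0,k] / (a[0]·b[0]) = [8, -12, 8] / 4 = [2, -3, 2].
Expanding [2, -3] ⊗ [2, 3] ⊗ [2, -3, 2] reproduces all 12 entries of T, so T = [2, -3] ⊗ [2, 3] ⊗ [2, -3, 2] and rank(T) ≤ 1.
Equivalently every frontal slice T[:,:,k] is c[k] times the rank-1 matrix [2, -3] ⊗ [2, 3]. So T has rank 1 (it is nonzero).

Yes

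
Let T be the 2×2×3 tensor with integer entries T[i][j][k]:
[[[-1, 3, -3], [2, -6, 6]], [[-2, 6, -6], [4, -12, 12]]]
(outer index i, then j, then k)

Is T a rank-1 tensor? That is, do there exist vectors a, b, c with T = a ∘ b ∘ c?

Yes

If T = a ∘ b ∘ c then every fibre of T is a multiple of the corresponding factor, so read the factors off the fibres through the nonzero entry T[0,0,0] = -1.
The mode-1 fibre T[:,0,0] = [-1, -2] gives a = [1, 2] (primitive direction); the mode-2 fibre T[0,:,0] = [-1, 2] gives b = [1, -2]; then c[k] = T[0,0,k] / (a[0]·b[0]) = [-1, 3, -3] / 1 = [-1, 3, -3].
Expanding [1, 2] ∘ [1, -2] ∘ [-1, 3, -3] reproduces all 12 entries of T, so T = [1, 2] ∘ [1, -2] ∘ [-1, 3, -3] and rank(T) ≤ 1.
Equivalently every frontal slice T[:,:,k] is c[k] times the rank-1 matrix [1, 2] ∘ [1, -2]. So T has rank 1 (it is nonzero).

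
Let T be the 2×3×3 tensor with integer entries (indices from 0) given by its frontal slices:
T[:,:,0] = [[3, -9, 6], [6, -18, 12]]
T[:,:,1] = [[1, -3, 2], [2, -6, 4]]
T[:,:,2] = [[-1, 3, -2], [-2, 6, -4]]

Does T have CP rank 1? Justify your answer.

Yes

If T = a ⊗ b ⊗ c then every fibre of T is a multiple of the corresponding factor, so read the factors off the fibres through the nonzero entry T[0,0,0] = 3.
The mode-1 fibre T[:,0,0] = [3, 6] gives a = (1, 2) (primitive direction); the mode-2 fibre T[0,:,0] = [3, -9, 6] gives b = (1, -3, 2); then c[k] = T[0,0,k] / (a[0]·b[0]) = [3, 1, -1] / 1 = (3, 1, -1).
Expanding (1, 2) ⊗ (1, -3, 2) ⊗ (3, 1, -1) reproduces all 18 entries of T, so T = (1, 2) ⊗ (1, -3, 2) ⊗ (3, 1, -1) and rank(T) ≤ 1.
Equivalently every frontal slice T[:,:,k] is c[k] times the rank-1 matrix (1, 2) ⊗ (1, -3, 2). So T has rank 1 (it is nonzero).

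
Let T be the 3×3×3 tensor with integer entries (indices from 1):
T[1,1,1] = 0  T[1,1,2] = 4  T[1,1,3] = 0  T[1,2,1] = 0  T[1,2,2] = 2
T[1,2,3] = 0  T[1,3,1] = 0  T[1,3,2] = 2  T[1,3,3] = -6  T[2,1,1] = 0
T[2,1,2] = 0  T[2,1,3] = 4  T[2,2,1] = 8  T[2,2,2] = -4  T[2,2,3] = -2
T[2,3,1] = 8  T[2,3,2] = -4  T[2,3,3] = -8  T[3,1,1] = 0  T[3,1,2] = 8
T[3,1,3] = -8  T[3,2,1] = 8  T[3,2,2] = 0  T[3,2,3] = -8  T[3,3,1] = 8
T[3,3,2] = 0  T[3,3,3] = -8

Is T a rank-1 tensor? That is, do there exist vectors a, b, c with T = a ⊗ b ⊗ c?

The mode-1 unfolding of T (rows indexed by i, columns by (j,k) = (1,1), (1,2), (1,3), (2,1), (2,2), (2,3), (3,1), (3,2), (3,3)) is [[0, 4, 0, 0, 2, 0, 0, 2, -6], [0, 0, 4, 8, -4, -2, 8, -4, -8], [0, 8, -8, 8, 0, -8, 8, 0, -8]].
There the 3×3 minor on rows i ∈ {1, 2, 3}, columns (j,k) ∈ {(1,2), (1,3), (2,1)} is det [[4, 0, 0], [0, 4, 8], [8, -8, 8]] = 384 ≠ 0, so this unfolding has rank ≥ 3; CP rank is at least every unfolding rank, so rank(T) ≥ 3.
In particular rank(T) ≥ 3 > 1, so T is not rank-1.

No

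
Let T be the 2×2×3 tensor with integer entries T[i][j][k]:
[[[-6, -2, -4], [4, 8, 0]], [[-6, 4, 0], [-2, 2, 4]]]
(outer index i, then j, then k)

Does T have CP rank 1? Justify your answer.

No

The mode-3 unfolding of T (rows indexed by k, columns by (i,j) = (0,0), (0,1), (1,0), (1,1)) is [[-6, 4, -6, -2], [-2, 8, 4, 2], [-4, 0, 0, 4]].
There the 3×3 minor on rows k ∈ {0, 1, 2}, columns (i,j) ∈ {(0,0), (0,1), (1,0)} is det [[-6, 4, -6], [-2, 8, 4], [-4, 0, 0]] = -256 ≠ 0, so this unfolding has rank ≥ 3; CP rank is at least every unfolding rank, so rank(T) ≥ 3.
In particular rank(T) ≥ 3 > 1, so T is not rank-1.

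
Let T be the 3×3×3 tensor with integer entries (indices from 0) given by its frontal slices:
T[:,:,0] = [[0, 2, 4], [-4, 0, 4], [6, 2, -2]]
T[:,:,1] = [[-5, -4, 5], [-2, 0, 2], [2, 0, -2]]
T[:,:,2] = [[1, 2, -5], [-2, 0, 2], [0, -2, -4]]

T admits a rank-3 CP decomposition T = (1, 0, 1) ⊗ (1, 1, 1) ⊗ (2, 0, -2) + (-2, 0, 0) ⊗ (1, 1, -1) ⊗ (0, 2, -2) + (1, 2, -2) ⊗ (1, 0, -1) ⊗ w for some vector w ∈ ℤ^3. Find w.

Subtract the known terms from T to get the rank-1 residual R = (1, 2, -2) ⊗ (1, 0, -1) ⊗ w, so R[i,j,k] = a[i]·b[j]·w[k]. Pick indices with nonzero a[0]·b[0] = (1)·(1) = 1. Only the fibre through (0,0,·) is needed: R[0,0,:] = T[0,0,:] − Σₗ aₗ[0]bₗ[0]cₗ = [0, -5, 1] − (1)·(1)·(2, 0, -2) − (-2)·(1)·(0, 2, -2) = [-2, -1, -1]. Then w[k] = R[0,0,k] / 1 for each k, giving w = [-2, -1, -1] / 1 = (-2, -1, -1).

w = (-2, -1, -1)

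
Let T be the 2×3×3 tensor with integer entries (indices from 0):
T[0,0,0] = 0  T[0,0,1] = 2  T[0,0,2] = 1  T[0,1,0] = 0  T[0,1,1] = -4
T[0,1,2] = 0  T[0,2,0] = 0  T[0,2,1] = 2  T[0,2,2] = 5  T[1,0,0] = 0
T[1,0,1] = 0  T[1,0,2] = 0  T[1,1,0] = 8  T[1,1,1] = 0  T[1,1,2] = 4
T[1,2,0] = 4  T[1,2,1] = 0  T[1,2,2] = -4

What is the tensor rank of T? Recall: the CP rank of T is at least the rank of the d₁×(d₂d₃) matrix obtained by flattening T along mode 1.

3

Lower bound: in the mode-2 unfolding of T (rows indexed by j, columns by (i,k)) the 3×3 minor on rows j ∈ {0, 1, 2}, columns (i,k) ∈ {(0,1), (0,2), (1,0)} is det [[2, 1, 0], [-4, 0, 8], [2, 5, 4]] = -48 ≠ 0, so that unfolding has rank ≥ 3 and hence rank(T) ≥ 3 (CP rank is at least every unfolding rank, though it can be larger).
Upper bound: T is a sum of 3 rank-1 terms, T = [0, 1] (x) [0, 2, 1] (x) [4, 0, 4] + [1, -2] (x) [0, 1, 2] (x) [0, 0, 2] + [1, 0] (x) [1, -2, 1] (x) [0, 2, 1] (one valid choice — decompositions are not unique — normalised so each a, b is primitive with positive first nonzero entry; check it by expanding all entries), so rank(T) ≤ 3.
These bounds meet, so rank(T) = 3.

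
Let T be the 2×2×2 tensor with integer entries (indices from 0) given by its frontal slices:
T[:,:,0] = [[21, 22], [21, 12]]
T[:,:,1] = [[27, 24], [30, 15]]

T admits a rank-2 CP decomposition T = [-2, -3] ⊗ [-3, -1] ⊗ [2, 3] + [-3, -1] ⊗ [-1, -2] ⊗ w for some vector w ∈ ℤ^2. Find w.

Subtract the known terms from T to get the rank-1 residual R = [-3, -1] ⊗ [-1, -2] ⊗ w, so R[i,j,k] = a[i]·b[j]·w[k]. Pick indices with nonzero a[0]·b[0] = (-3)·(-1) = 3. Only the fibre through (0,0,·) is needed: R[0,0,:] = T[0,0,:] − Σₗ aₗ[0]bₗ[0]cₗ = [21, 27] − (-2)·(-3)·[2, 3] = [9, 9]. Then w[k] = R[0,0,k] / 3 for each k, giving w = [9, 9] / 3 = [3, 3].

w = [3, 3]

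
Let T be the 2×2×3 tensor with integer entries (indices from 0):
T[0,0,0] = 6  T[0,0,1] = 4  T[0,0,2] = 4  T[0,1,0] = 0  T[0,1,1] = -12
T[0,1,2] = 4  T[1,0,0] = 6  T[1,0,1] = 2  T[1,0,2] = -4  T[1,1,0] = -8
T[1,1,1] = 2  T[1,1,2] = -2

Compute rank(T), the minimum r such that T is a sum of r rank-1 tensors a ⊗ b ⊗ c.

Lower bound: the mode-3 unfolding of T (rows indexed by k, columns by (i,j) = (0,0), (0,1), (1,0), (1,1)) is [[6, 0, 6, -8], [4, -12, 2, 2], [4, 4, -4, -2]].
There the 3×3 minor on rows k ∈ {0, 1, 2}, columns (i,j) ∈ {(0,0), (0,1), (1,0)} is det [[6, 0, 6], [4, -12, 2], [4, 4, -4]] = 624 ≠ 0, so this unfolding has rank ≥ 3; CP rank is at least every unfolding rank, so rank(T) ≥ 3. (This is only a lower bound: in general the CP rank may exceed every unfolding rank, so we still need to exhibit 3 rank-1 terms summing to T.)
Upper bound: T is a sum of 3 rank-1 terms, T = (1, -1) ⊗ (1, 0) ⊗ (-2, 0, 4) + (2, -1) ⊗ (0, 1) ⊗ (4, -4, 2) + (2, 1) ⊗ (1, -1) ⊗ (4, 2, 0) (written with every a and b primitive with positive leading entry and the scale carried by c; CP decompositions are not unique, and this one is verified by expanding entrywise), so rank(T) ≤ 3.
These bounds meet, so rank(T) = 3.

3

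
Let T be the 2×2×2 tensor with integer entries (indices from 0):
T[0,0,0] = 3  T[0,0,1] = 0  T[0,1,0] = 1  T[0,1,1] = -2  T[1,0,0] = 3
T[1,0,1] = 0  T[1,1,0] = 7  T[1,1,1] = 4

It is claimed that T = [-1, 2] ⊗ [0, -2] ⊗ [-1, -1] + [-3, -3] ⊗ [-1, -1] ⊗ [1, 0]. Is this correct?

Reconstruct entrywise from the claimed factors. For example, T[0,1,0] = 1 and Σₗ aₗ[0]bₗ[1]cₗ[0] = (-1)·(-2)·(-1) + (-3)·(-1)·(1) = 1; checking all 8 entries, every one matches. The claim holds.

Yes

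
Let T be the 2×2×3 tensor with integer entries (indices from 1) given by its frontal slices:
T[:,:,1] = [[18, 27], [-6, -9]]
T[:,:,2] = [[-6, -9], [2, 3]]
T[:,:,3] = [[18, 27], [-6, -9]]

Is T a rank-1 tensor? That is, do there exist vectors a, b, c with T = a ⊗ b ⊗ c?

Yes

The mode-1 fibre T[:,1,1] = [18, -6] gives a = [3, -1] (primitive direction); the mode-2 fibre T[1,:,1] = [18, 27] gives b = [2, 3]; then c[k] = T[1,1,k] / (a[1]·b[1]) = [18, -6, 18] / 6 = [3, -1, 3].
Expanding [3, -1] ⊗ [2, 3] ⊗ [3, -1, 3] reproduces all 12 entries of T, so T = [3, -1] ⊗ [2, 3] ⊗ [3, -1, 3] and rank(T) ≤ 1.
Equivalently every frontal slice T[:,:,k] is c[k] times the rank-1 matrix [3, -1] ⊗ [2, 3]. So T has rank 1 (it is nonzero).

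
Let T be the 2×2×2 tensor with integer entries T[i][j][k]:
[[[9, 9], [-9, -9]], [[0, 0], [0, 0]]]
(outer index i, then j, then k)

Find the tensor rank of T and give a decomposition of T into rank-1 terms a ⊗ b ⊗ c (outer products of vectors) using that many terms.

Lower bound: T ≠ 0 (e.g. T[0,0,0] = 9), so rank(T) ≥ 1.
Upper bound: if T = a ⊗ b ⊗ c then every fibre of T is a multiple of the corresponding factor, so read the factors off the fibres through the nonzero entry T[0,0,0] = 9.
The mode-1 fibre T[:,0,0] = [9, 0] gives a = [1, 0] (primitive direction); the mode-2 fibre T[0,:,0] = [9, -9] gives b = [1, -1]; then c[k] = T[0,0,k] / (a[0]·b[0]) = [9, 9] / 1 = [9, 9].
Expanding [1, 0] ⊗ [1, -1] ⊗ [9, 9] reproduces all 8 entries of T, so T = [1, 0] ⊗ [1, -1] ⊗ [9, 9] and rank(T) ≤ 1.
These bounds meet, so rank(T) = 1.
Check entry T[0,1,1] = -9: (1)·(-1)·(9) = -9.

rank(T) = 1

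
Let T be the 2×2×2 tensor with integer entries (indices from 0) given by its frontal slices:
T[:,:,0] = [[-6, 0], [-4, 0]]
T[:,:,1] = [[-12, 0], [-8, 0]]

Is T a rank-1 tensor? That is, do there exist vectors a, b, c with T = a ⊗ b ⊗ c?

Yes

If T = a ⊗ b ⊗ c then every fibre of T is a multiple of the corresponding factor, so read the factors off the fibres through the nonzero entry T[0,0,0] = -6.
The mode-1 fibre T[:,0,0] = [-6, -4] gives a = [3, 2] (primitive direction); the mode-2 fibre T[0,:,0] = [-6, 0] gives b = [1, 0]; then c[k] = T[0,0,k] / (a[0]·b[0]) = [-6, -12] / 3 = [-2, -4].
Expanding [3, 2] ⊗ [1, 0] ⊗ [-2, -4] reproduces all 8 entries of T, so T = [3, 2] ⊗ [1, 0] ⊗ [-2, -4] and rank(T) ≤ 1.
Equivalently every frontal slice T[:,:,k] is c[k] times the rank-1 matrix [3, 2] ⊗ [1, 0]. So T has rank 1 (it is nonzero).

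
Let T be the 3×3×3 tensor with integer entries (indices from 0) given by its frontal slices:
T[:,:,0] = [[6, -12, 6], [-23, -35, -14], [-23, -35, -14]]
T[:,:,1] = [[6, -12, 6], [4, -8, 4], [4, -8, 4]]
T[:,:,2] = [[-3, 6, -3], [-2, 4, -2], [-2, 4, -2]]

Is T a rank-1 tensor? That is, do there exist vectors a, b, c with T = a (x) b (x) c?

The mode-1 unfolding of T (rows indexed by i, columns by (j,k) = (0,0), (0,1), (0,2), (1,0), (1,1), (1,2), (2,0), (2,1), (2,2)) is [[6, 6, -3, -12, -12, 6, 6, 6, -3], [-23, 4, -2, -35, -8, 4, -14, 4, -2], [-23, 4, -2, -35, -8, 4, -14, 4, -2]].
There the 2×2 minor on rows i ∈ {0, 1}, columns (j,k) ∈ {(0,0), (0,1)} is det [[6, 6], [-23, 4]] = 162 ≠ 0, so this unfolding has rank ≥ 2; CP rank is at least every unfolding rank, so rank(T) ≥ 2.
In particular rank(T) ≥ 2 > 1, so T is not rank-1.

No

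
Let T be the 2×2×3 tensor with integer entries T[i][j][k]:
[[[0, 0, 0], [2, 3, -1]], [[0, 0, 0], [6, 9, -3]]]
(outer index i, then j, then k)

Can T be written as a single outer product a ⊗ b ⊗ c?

Yes

If T = a ⊗ b ⊗ c then every fibre of T is a multiple of the corresponding factor, so read the factors off the fibres through the nonzero entry T[0,1,0] = 2.
The mode-1 fibre T[:,1,0] = [2, 6] gives a = [1, 3] (primitive direction); the mode-2 fibre T[0,:,0] = [0, 2] gives b = [0, 1]; then c[k] = T[0,1,k] / (a[0]·b[1]) = [2, 3, -1] / 1 = [2, 3, -1].
Expanding [1, 3] ⊗ [0, 1] ⊗ [2, 3, -1] reproduces all 12 entries of T, so T = [1, 3] ⊗ [0, 1] ⊗ [2, 3, -1] and rank(T) ≤ 1.
Equivalently every frontal slice T[:,:,k] is c[k] times the rank-1 matrix [1, 3] ⊗ [0, 1]. So T has rank 1 (it is nonzero).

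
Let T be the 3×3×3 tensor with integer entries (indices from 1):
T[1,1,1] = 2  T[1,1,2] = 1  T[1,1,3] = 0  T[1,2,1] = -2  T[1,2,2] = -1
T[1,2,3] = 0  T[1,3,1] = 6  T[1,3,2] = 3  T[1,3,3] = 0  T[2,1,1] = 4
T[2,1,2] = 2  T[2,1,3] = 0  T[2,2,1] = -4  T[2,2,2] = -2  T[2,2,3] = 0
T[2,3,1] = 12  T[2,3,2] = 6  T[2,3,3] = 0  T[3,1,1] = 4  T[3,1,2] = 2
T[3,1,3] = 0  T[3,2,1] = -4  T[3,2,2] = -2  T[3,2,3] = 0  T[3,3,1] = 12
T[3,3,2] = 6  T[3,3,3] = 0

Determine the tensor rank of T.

Lower bound: T ≠ 0 (e.g. T[1,1,1] = 2), so rank(T) ≥ 1.
Upper bound: if T = a ⊗ b ⊗ c then every fibre of T is a multiple of the corresponding factor, so read the factors off the fibres through the nonzero entry T[1,1,1] = 2.
The mode-1 fibre T[:,1,1] = [2, 4, 4] gives a = (1, 2, 2) (primitive direction); the mode-2 fibre T[1,:,1] = [2, -2, 6] gives b = (1, -1, 3); then c[k] = T[1,1,k] / (a[1]·b[1]) = [2, 1, 0] / 1 = (2, 1, 0).
Expanding (1, 2, 2) ⊗ (1, -1, 3) ⊗ (2, 1, 0) reproduces all 27 entries of T, so T = (1, 2, 2) ⊗ (1, -1, 3) ⊗ (2, 1, 0) and rank(T) ≤ 1.
These bounds meet, so rank(T) = 1.

1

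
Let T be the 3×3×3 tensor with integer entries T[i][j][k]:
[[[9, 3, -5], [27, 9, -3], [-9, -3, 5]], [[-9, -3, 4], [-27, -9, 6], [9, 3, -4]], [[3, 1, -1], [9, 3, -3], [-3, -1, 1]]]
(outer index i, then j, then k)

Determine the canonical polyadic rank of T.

Lower bound: the mode-3 unfolding of T (rows indexed by k, columns by (i,j) = (0,0), (0,1), (0,2), (1,0), (1,1), (1,2), (2,0), (2,1), (2,2)) is [[9, 27, -9, -9, -27, 9, 3, 9, -3], [3, 9, -3, -3, -9, 3, 1, 3, -1], [-5, -3, 5, 4, 6, -4, -1, -3, 1]].
There the 2×2 minor on rows k ∈ {0, 2}, columns (i,j) ∈ {(0,0), (0,1)} is det [[9, 27], [-5, -3]] = 108 ≠ 0, so this unfolding has rank ≥ 2; CP rank is at least every unfolding rank, so rank(T) ≥ 2. (Flattening ranks never certify an upper bound on CP rank; for that we must actually write T with 2 rank-1 terms.)
Upper bound — finding two terms. Write S_k = T[:,:,k] for the frontal slices: S₀ = [[9, 27, -9], [-9, -27, 9], [3, 9, -3]], S₁ = [[3, 9, -3], [-3, -9, 3], [1, 3, -1]], S₂ = [[-5, -3, 5], [4, 6, -4], [-1, -3, 1]].
If T = a₁ ⊗ b₁ ⊗ c₁ + a₂ ⊗ b₂ ⊗ c₂ then each S_k = c₁[k]·a₁b₁ᵀ + c₂[k]·a₂b₂ᵀ. S₀ and S₂ are linearly independent, so a₁b₁ᵀ and a₂b₂ᵀ must span the same plane of matrices: they are the rank-1 matrices of the form x·S₀ + y·S₂.
The 2×2 minor of x·S₀ + y·S₂ on rows {0,1}, columns {0,1} is 54·xy − 18·y² = 18·(3·x − y)(y), vanishing at (x:y) = (1:3) and (1:0).
M₁ = S₀ + 3·S₂ = [[-6, 18, 6], [3, -9, -3], [0, 0, 0]] = (-3)·[2, -1, 0][1, -3, -1]ᵀ and M₂ = S₀ = [[9, 27, -9], [-9, -27, 9], [3, 9, -3]] = 3·[3, -3, 1][1, 3, -1]ᵀ, so take a₁ = [2, -1, 0], b₁ = [1, -3, -1], a₂ = [3, -3, 1], b₂ = [1, 3, -1].
Each slice is an integer combination of E₁ = a₁b₁ᵀ and E₂ = a₂b₂ᵀ: S₀ = 3·E₂, S₁ = E₂, S₂ = −E₁ − E₂; reading off coefficients, c₁ = [0, 0, -1] and c₂ = [3, 1, -1].
Hence T = [2, -1, 0] ⊗ [1, -3, -1] ⊗ [0, 0, -1] + [3, -3, 1] ⊗ [1, 3, -1] ⊗ [3, 1, -1], so rank(T) ≤ 2.
These bounds meet, so rank(T) = 2.

2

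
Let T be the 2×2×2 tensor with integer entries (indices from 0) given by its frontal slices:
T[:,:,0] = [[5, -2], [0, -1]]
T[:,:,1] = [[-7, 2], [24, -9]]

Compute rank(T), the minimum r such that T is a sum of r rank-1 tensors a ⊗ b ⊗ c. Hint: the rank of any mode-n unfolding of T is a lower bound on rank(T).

Lower bound: the mode-1 unfolding of T (rows indexed by i, columns by (j,k) = (0,0), (0,1), (1,0), (1,1)) is [[5, -7, -2, 2], [0, 24, -1, -9]].
There the 2×2 minor on rows i ∈ {0, 1}, columns (j,k) ∈ {(0,0), (0,1)} is det [[5, -7], [0, 24]] = 120 ≠ 0, so this unfolding has rank ≥ 2; CP rank is at least every unfolding rank, so rank(T) ≥ 2. (Flattening ranks never certify an upper bound on CP rank; for that we must actually write T with 2 rank-1 terms.)
Upper bound — finding two terms. Write S_k = T[:,:,k] for the frontal slices: S₀ = [[5, -2], [0, -1]], S₁ = [[-7, 2], [24, -9]].
If T = a₁ ⊗ b₁ ⊗ c₁ + a₂ ⊗ b₂ ⊗ c₂ then each S_k = c₁[k]·a₁b₁ᵀ + c₂[k]·a₂b₂ᵀ. S₀ and S₁ are linearly independent, so a₁b₁ᵀ and a₂b₂ᵀ must span the same plane of matrices: they are the rank-1 matrices of the form x·S₀ + y·S₁.
det(x·S₀ + y·S₁) is −5·x² + 10·xy + 15·y² = (-5)·(x − 3·y)(x + y), vanishing at (x:y) = (3:1) and (1:-1).
M₁ = 3·S₀ + S₁ = [[8, -4], [24, -12]] = 4·(1, 3)(2, -1)ᵀ and M₂ = S₀ − S₁ = [[12, -4], [-24, 8]] = 4·(1, -2)(3, -1)ᵀ, so take a₁ = (1, 3), b₁ = (2, -1), a₂ = (1, -2), b₂ = (3, -1).
Each slice is an integer combination of E₁ = a₁b₁ᵀ and E₂ = a₂b₂ᵀ: S₀ = E₁ + E₂, S₁ = E₁ − 3·E₂; reading off coefficients, c₁ = (1, 1) and c₂ = (1, -3).
Hence T = (1, 3) ⊗ (2, -1) ⊗ (1, 1) + (1, -2) ⊗ (3, -1) ⊗ (1, -3), so rank(T) ≤ 2.
These bounds meet, so rank(T) = 2.

2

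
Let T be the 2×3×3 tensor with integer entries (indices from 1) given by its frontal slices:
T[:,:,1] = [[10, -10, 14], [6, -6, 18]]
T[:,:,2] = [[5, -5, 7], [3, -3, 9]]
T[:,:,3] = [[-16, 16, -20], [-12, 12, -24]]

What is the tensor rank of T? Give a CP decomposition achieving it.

rank(T) = 2

Lower bound: the mode-1 unfolding of T (rows indexed by i, columns by (j,k) = (1,1), (1,2), (1,3), (2,1), (2,2), (2,3), (3,1), (3,2), (3,3)) is [[10, 5, -16, -10, -5, 16, 14, 7, -20], [6, 3, -12, -6, -3, 12, 18, 9, -24]].
There the 2×2 minor on rows i ∈ {1, 2}, columns (j,k) ∈ {(1,1), (1,3)} is det [[10, -16], [6, -12]] = -24 ≠ 0, so this unfolding has rank ≥ 2; CP rank is at least every unfolding rank, so rank(T) ≥ 2. (Flattening ranks never certify an upper bound on CP rank; for that we must actually write T with 2 rank-1 terms.)
Upper bound — finding two terms. Write S_k = T[:,:,k] for the frontal slices: S₁ = [[10, -10, 14], [6, -6, 18]], S₂ = [[5, -5, 7], [3, -3, 9]], S₃ = [[-16, 16, -20], [-12, 12, -24]].
If T = a₁ ⊗ b₁ ⊗ c₁ + a₂ ⊗ b₂ ⊗ c₂ then each S_k = c₁[k]·a₁b₁ᵀ + c₂[k]·a₂b₂ᵀ. S₁ and S₃ are linearly independent, so a₁b₁ᵀ and a₂b₂ᵀ must span the same plane of matrices: they are the rank-1 matrices of the form x·S₁ + y·S₃.
The 2×2 minor of x·S₁ + y·S₃ on rows {1,2}, columns {1,3} is 96·x² − 240·xy + 144·y² = 48·(2·x − 3·y)(x − y), vanishing at (x:y) = (3:2) and (1:1).
M₁ = 3·S₁ + 2·S₃ = [[-2, 2, 2], [-6, 6, 6]] = (-2)·[1, 3][1, -1, -1]ᵀ and M₂ = S₁ + S₃ = [[-6, 6, -6], [-6, 6, -6]] = (-6)·[1, 1][1, -1, 1]ᵀ, so take a₁ = [1, 3], b₁ = [1, -1, -1], a₂ = [1, 1], b₂ = [1, -1, 1].
Each slice is an integer combination of E₁ = a₁b₁ᵀ and E₂ = a₂b₂ᵀ: S₁ = −2·E₁ + 12·E₂, S₂ = −E₁ + 6·E₂, S₃ = 2·E₁ − 18·E₂; reading off coefficients, c₁ = [-2, -1, 2] and c₂ = [12, 6, -18].
Hence T = [1, 3] ⊗ [1, -1, -1] ⊗ [-2, -1, 2] + [1, 1] ⊗ [1, -1, 1] ⊗ [12, 6, -18], so rank(T) ≤ 2.
These bounds meet, so rank(T) = 2.
Check entry T[2,1,1] = 6: (3)·(1)·(-2) + (1)·(1)·(12) = 6.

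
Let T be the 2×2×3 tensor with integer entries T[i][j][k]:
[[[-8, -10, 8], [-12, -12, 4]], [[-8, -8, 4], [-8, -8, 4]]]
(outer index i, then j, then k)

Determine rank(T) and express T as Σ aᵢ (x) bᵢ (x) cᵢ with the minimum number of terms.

rank(T) = 3

Lower bound: the mode-3 unfolding of T (rows indexed by k, columns by (i,j) = (0,0), (0,1), (1,0), (1,1)) is [[-8, -12, -8, -8], [-10, -12, -8, -8], [8, 4, 4, 4]].
There the 3×3 minor on rows k ∈ {0, 1, 2}, columns (i,j) ∈ {(0,0), (0,1), (1,0)} is det [[-8, -12, -8], [-10, -12, -8], [8, 4, 4]] = -32 ≠ 0, so this unfolding has rank ≥ 3; CP rank is at least every unfolding rank, so rank(T) ≥ 3. (Unfolding ranks only ever bound the CP rank from below — rank(T) can be strictly larger than all of them — so the matching upper bound has to come from an explicit 3-term decomposition.)
Upper bound: T is a sum of 3 rank-1 terms, T = [1, 0] (x) [0, 1] (x) [-4, -2, -4] + [1, 0] (x) [1, 1] (x) [0, -2, 4] + [1, 1] (x) [1, 1] (x) [-8, -8, 4] (written with every a and b primitive with positive leading entry and the scale carried by c; CP decompositions are not unique, and this one is verified by expanding entrywise), so rank(T) ≤ 3.
These bounds meet, so rank(T) = 3.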